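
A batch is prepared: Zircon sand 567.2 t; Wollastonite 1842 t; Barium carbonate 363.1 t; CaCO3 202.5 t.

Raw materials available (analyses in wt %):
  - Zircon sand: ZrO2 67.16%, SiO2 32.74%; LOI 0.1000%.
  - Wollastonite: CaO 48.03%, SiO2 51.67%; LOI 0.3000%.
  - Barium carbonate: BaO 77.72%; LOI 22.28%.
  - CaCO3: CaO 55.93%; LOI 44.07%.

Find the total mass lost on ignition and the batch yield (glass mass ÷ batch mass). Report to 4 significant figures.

LOI loss = 176.2 t; glass = 2799 t; yield = 94.08%

Full precision is kept from first step to last; working values are displayed, rounded to four significant digits, within the worked lines. A single rounding completes every reported value. Derived quantities, including the yield, LOI, the totals, glass mass, the four compositions, are rebuilt from the weighed amounts per 2799 t of glass at exact precision, as given in the question or the answer.
Loss on ignition, line by line:
  Zircon sand: 567.2 × 0.001000 = 0.5672 t
  Wollastonite: 1842 × 0.003000 = 5.526 t
  Barium carbonate: 363.1 × 0.2228 = 80.90 t
  CaCO3: 202.5 × 0.4407 = 89.24 t
Total LOI = 176.2 t
Glass = batch − LOI = 2975 − 176.2 = 2799 t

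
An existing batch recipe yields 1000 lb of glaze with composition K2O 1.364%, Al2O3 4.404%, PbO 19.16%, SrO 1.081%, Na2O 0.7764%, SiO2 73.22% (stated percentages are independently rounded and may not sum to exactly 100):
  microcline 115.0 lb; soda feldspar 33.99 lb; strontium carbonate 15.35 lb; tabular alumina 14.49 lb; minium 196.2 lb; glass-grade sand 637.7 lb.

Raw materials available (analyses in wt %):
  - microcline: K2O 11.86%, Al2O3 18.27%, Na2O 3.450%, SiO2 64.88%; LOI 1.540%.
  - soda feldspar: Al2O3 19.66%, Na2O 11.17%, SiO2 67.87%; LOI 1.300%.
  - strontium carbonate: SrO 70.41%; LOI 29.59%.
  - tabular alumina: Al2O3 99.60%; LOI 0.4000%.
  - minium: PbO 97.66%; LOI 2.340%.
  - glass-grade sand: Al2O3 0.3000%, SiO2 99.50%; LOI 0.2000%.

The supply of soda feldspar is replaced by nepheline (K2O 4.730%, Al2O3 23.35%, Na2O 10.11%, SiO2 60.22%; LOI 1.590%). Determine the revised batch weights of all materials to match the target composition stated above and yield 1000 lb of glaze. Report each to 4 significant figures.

Mid-chain values are rounded off to 4 significant figures when displayed; the working math carries full float precision in every operation — each reported result is rounded a single time; all derived quantities, which include LOI, net glass mass, the totals, the yield, six oxide percentages, are computed in exact precision, as set out in question or answer, from the batch weights per 1000 lb of glass.
Oxide mass targets, per 1000 lb glaze:
  K2O: 1.364% × 1000 = 13.64 lb
  Al2O3: 4.404% × 1000 = 44.04 lb
  PbO: 19.16% × 1000 = 191.6 lb
  SrO: 1.081% × 1000 = 10.81 lb
  Na2O: 0.7764% × 1000 = 7.764 lb
  SiO2: 73.22% × 1000 = 732.2 lb
Checking each oxide sum given the weights on record, relative to the basis at hand (oxide sums agree with the targets modulo rounding of the values):
  K2O: 97.67·0.1186 + 43.46·0.04730 = 13.64 lb (target 13.64 lb)
  Al2O3: 97.67·0.1827 + 43.46·0.2335 + 14.17·0.9960 + 645.9·0.003000 = 44.04 lb (target 44.04 lb)
  PbO: 196.2·0.9766 = 191.6 lb (target 191.6 lb)
  SrO: 15.35·0.7041 = 10.81 lb (target 10.81 lb)
  Na2O: 97.67·0.03450 + 43.46·0.1011 = 7.763 lb (target 7.764 lb)
  SiO2: 97.67·0.6488 + 43.46·0.6022 + 645.9·0.9950 = 732.2 lb (target 732.2 lb)
Auditing the glass mass value: total charge less LOI = 1000 lb (summing oxide targets gives 1000 lb; basis as stated: 1000 lb — gaps are rounding artifacts).
Total batch = Σ batch = 1013 lb; Σ batch·LOI gives LOI loss = 12.68 lb; glass ÷ batch gives a yield of 98.75%.

Revised batch per 1000 lb glaze:
  microcline: 97.67 lb
  nepheline: 43.46 lb
  strontium carbonate: 15.35 lb
  tabular alumina: 14.17 lb
  minium: 196.2 lb
  glass-grade sand: 645.9 lb
Total batch = 1013 lb; LOI loss = 12.68 lb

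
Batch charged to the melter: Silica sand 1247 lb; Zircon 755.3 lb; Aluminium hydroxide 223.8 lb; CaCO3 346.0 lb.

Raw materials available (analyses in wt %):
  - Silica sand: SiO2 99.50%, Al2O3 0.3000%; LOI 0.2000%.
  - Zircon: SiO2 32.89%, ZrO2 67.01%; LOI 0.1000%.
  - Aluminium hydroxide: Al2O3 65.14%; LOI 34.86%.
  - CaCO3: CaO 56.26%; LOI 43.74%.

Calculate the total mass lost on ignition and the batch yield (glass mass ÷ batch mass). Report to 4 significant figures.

LOI loss = 232.6 lb; glass = 2339 lb; yield = 90.96%

Every computation keeps full precision through the solve — rounding to 4 significant figures extends to each working value as shown — a single rounding completes each reported number; derived quantities (the yield, the four compositions, glass mass, ignition loss, totals) are carried at exact precision from the weighed amounts on 2339 lb of glass, as written in the problem or answer text.
Loss on ignition, line by line:
  Silica sand: 1247 × 0.002000 = 2.494 lb
  Zircon: 755.3 × 0.001000 = 0.7553 lb
  Aluminium hydroxide: 223.8 × 0.3486 = 78.02 lb
  CaCO3: 346.0 × 0.4374 = 151.3 lb
Total LOI = 232.6 lb
Glass = batch − LOI = 2572 − 232.6 = 2339 lb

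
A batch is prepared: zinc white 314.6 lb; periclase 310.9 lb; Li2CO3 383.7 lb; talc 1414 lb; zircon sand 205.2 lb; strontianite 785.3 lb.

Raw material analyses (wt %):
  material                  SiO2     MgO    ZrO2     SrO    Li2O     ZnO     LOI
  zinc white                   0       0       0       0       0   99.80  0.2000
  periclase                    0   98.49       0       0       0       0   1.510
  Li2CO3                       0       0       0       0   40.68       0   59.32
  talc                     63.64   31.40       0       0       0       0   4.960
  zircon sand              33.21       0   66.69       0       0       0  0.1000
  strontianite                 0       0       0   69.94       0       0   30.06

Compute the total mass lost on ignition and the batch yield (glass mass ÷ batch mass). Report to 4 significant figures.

The intermediate values are displayed rounded to 4 significant digits across the worked steps — every computation maintains full precision at every stage — each reported value takes just one rounding; the derived quantities (six oxide percentages, ignition loss, totals, the yield, net glass mass) are re-derived in exact precision using the weight values on 2874 lb of glass, as quoted within question or answer.
Each material's LOI contribution:
  zinc white: 314.6 × 0.002000 = 0.6292 lb
  periclase: 310.9 × 0.01510 = 4.695 lb
  Li2CO3: 383.7 × 0.5932 = 227.6 lb
  talc: 1414 × 0.04960 = 70.13 lb
  zircon sand: 205.2 × 0.001000 = 0.2052 lb
  strontianite: 785.3 × 0.3006 = 236.1 lb
Total LOI = 539.3 lb
Glass = batch − LOI = 3414 − 539.3 = 2874 lb

LOI loss = 539.3 lb; glass = 2874 lb; yield = 84.20%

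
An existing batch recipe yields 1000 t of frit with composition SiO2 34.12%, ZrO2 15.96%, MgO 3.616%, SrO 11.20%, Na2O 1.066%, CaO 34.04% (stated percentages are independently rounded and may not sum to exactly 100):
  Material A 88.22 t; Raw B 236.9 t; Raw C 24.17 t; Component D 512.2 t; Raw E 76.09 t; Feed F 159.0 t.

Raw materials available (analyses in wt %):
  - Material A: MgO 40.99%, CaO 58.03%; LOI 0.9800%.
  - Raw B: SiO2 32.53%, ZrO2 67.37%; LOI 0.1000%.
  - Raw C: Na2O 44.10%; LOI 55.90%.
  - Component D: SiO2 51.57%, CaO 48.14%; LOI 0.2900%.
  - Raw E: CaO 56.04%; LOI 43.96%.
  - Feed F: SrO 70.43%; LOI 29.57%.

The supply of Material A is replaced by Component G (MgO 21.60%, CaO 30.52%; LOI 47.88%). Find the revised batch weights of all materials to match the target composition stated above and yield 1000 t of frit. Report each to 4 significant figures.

Every computation carries full precision all the way through; the intermediate values appear rounded off to 4 significant digits in the printout; every reported result takes a single rounding; derived quantities are re-derived in full float precision (the six compositions, glass mass, totals, the yield, LOI) from the batch weights at 1000 t of glass as quoted within question or answer.
Oxide mass targets, per 1000 t frit:
  SiO2: 34.12% × 1000 = 341.2 t
  ZrO2: 15.96% × 1000 = 159.6 t
  MgO: 3.616% × 1000 = 36.16 t
  SrO: 11.20% × 1000 = 112.0 t
  Na2O: 1.066% × 1000 = 10.66 t
  CaO: 34.04% × 1000 = 340.4 t
Balance tally, oxide-wise, with the batch weights as given, per the basis as stated (oxide sums agree with the targets modulo rounding of the values):
  SiO2: 236.9·0.3253 + 512.2·0.5157 = 341.2 t (target 341.2 t)
  ZrO2: 236.9·0.6737 = 159.6 t (target 159.6 t)
  MgO: 167.4·0.2160 = 36.16 t (target 36.16 t)
  SrO: 159.0·0.7043 = 112.0 t (target 112.0 t)
  Na2O: 24.17·0.4410 = 10.66 t (target 10.66 t)
  CaO: 167.4·0.3052 + 512.2·0.4814 + 76.27·0.5604 = 340.4 t (target 340.4 t)
Auditing the glass mass value: total charge less LOI = 1000 t (targets for the oxides total 1000 t; stated basis 1000 t — gaps are rounding artifacts).
Total batch = Σ batch = 1176 t; the LOI term Σ batch·LOI equals 175.9 t; yield = glass ÷ total batch = 85.04%.

Revised batch per 1000 t frit:
  Component G: 167.4 t
  Raw B: 236.9 t
  Raw C: 24.17 t
  Component D: 512.2 t
  Raw E: 76.27 t
  Feed F: 159.0 t
Total batch = 1176 t; LOI loss = 175.9 t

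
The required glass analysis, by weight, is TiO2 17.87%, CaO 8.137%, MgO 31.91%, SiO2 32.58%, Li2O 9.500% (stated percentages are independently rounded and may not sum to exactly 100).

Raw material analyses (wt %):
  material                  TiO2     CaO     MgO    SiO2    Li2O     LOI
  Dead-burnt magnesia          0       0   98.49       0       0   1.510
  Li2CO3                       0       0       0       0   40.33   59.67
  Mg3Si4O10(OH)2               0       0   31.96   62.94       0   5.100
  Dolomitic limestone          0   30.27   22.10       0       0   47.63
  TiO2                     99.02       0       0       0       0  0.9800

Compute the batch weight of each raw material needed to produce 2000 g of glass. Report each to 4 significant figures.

Batch per 2000 g glass:
  Dead-burnt magnesia: 191.4 g
  Li2CO3: 471.1 g
  Mg3Si4O10(OH)2: 1035 g
  Dolomitic limestone: 537.6 g
  TiO2: 360.9 g
Total batch = 2596 g; LOI loss = 596.4 g; yield = 77.03%

Mid-chain values are shown (rounded to 4 significant figures) in the printout; every computation keeps full float precision at each step — each reported value includes exactly one rounding. The derived quantities are re-derived starting from the weights at 2000 g of glass at exact precision (ignition loss, glass mass, totals, the five compositions, the yield), as given in the question or the answer.
Oxide-by-oxide targets in 2000 g glass:
  TiO2: 17.87% × 2000 = 357.4 g
  CaO: 8.137% × 2000 = 162.7 g
  MgO: 31.91% × 2000 = 638.2 g
  SiO2: 32.58% × 2000 = 651.6 g
  Li2O: 9.500% × 2000 = 190.0 g
Checking each oxide sum on the weights just shown, at the basis given (each sum matches its target mass inside rounding margins):
  TiO2: 360.9·0.9902 = 357.4 g (target 357.4 g)
  CaO: 537.6·0.3027 = 162.7 g (target 162.7 g)
  MgO: 191.4·0.9849 + 1035·0.3196 + 537.6·0.2210 = 638.1 g (target 638.2 g)
  SiO2: 1035·0.6294 = 651.4 g (target 651.6 g)
  Li2O: 471.1·0.4033 = 190.0 g (target 190.0 g)
Mass balance on the glass: net batch after ignition = 2000 g (the targets, summed, come to 2000 g; stated basis 2000 g — a pure rounding effect).
Total batch = Σ batch = 2596 g; LOI removed, Σ of batch·LOI: 596.4 g; yield = glass ÷ total batch = 77.03%.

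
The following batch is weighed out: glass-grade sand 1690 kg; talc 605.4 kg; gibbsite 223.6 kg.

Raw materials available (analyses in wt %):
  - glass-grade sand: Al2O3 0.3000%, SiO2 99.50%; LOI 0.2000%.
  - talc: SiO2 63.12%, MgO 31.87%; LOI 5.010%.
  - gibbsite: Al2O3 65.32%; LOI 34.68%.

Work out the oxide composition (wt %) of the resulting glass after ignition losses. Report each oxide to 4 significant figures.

Glass mass = 2408 kg (batch 2519 − LOI 111.3).
Composition: Al2O3 6.277%, SiO2 85.71%, MgO 8.013%

Working values appear (rounded to 4 significant figures) alongside each step — the whole derivation holds full precision from start to finish — a single rounding finalizes every reported figure — derived quantities (yield, three oxide percentages, ignition loss, the totals, glass mass) are recomputed from the weighed amounts at 2408 kg of glass in full precision, precisely as stated by either problem or answer.
Mass of each oxide from the mix:
  Al2O3: 1690·0.003000 + 223.6·0.6532 = 151.1 kg
  SiO2: 1690·0.9950 + 605.4·0.6312 = 2064 kg
  MgO: 605.4·0.3187 = 192.9 kg
LOI: 1690·0.002000 + 605.4·0.05010 + 223.6·0.3468 = 111.3 kg
Net of LOI, the glass mass = 2519 − 111.3 = 2408 kg (= the summed oxide contributions)
percent by weight: oxide/glass ×100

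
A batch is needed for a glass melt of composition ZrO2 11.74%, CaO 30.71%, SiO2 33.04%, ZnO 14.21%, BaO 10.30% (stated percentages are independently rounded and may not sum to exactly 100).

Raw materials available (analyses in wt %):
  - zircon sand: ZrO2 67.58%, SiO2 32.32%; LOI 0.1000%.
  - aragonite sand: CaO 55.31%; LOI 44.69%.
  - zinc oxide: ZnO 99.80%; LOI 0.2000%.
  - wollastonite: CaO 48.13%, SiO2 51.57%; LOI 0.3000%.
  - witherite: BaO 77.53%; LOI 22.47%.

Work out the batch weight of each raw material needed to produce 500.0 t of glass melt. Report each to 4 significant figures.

Intermediates are displayed (rounded to four significant figures) within the worked lines; the whole derivation holds exact precision from start to finish; a single rounding yields every reported number — derived quantities, including LOI, glass mass, totals, yield, the five compositions, are rebuilt using the weight values per 500.0 t of glass in full precision as set out in question or answer.
Oxide mass targets, per 500.0 t glass melt:
  ZrO2: 11.74% × 500.0 = 58.70 t
  CaO: 30.71% × 500.0 = 153.6 t
  SiO2: 33.04% × 500.0 = 165.2 t
  ZnO: 14.21% × 500.0 = 71.05 t
  BaO: 10.30% × 500.0 = 51.50 t
Per-oxide balance check working from each reported weight, per the basis as stated (target by target, the sums agree up to rounding of the answer):
  ZrO2: 86.86·0.6758 = 58.70 t (target 58.70 t)
  CaO: 46.23·0.5531 + 265.9·0.4813 = 153.5 t (target 153.6 t)
  SiO2: 86.86·0.3232 + 265.9·0.5157 = 165.2 t (target 165.2 t)
  ZnO: 71.19·0.9980 = 71.05 t (target 71.05 t)
  BaO: 66.43·0.7753 = 51.50 t (target 51.50 t)
The glass-mass cross-check: total charge less LOI = 500.0 t (the Σ of target masses is 500.0 t; against the stated basis, 500.0 t — gaps are rounding artifacts).
Adding the batch up: Σ batch = 536.6 t; LOI removed, Σ of batch·LOI: 36.61 t; as yield: glass ÷ batch → 93.18%.

Batch per 500.0 t glass melt:
  zircon sand: 86.86 t
  aragonite sand: 46.23 t
  zinc oxide: 71.19 t
  wollastonite: 265.9 t
  witherite: 66.43 t
Total batch = 536.6 t; LOI loss = 36.61 t; yield = 93.18%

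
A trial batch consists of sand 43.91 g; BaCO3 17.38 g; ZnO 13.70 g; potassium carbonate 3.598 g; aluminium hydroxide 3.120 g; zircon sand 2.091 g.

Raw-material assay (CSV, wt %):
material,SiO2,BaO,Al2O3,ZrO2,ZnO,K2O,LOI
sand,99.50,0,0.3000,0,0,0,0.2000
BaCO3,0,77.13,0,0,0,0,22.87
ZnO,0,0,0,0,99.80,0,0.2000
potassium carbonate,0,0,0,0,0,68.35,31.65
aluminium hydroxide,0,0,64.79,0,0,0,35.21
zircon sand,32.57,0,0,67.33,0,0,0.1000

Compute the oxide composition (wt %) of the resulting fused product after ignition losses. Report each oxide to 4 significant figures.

Glass mass = 77.47 g (batch 83.80 − LOI 6.329).
Composition: SiO2 57.28%, BaO 17.30%, Al2O3 2.779%, ZrO2 1.817%, ZnO 17.65%, K2O 3.174%

The working math keeps full float precision throughout; intermediates are printed rounded to four significant figures across the worked steps; each reported value takes exactly one rounding — derived quantities, which include yield, the six compositions, LOI, net glass mass, totals, are carried at full float precision, precisely as stated by the problem or answer text, from the weighed amounts on 77.47 g of glass.
Mass of each oxide from the mix:
  SiO2: 43.91·0.9950 + 2.091·0.3257 = 44.37 g
  BaO: 17.38·0.7713 = 13.41 g
  Al2O3: 43.91·0.003000 + 3.120·0.6479 = 2.153 g
  ZrO2: 2.091·0.6733 = 1.408 g
  ZnO: 13.70·0.9980 = 13.67 g
  K2O: 3.598·0.6835 = 2.459 g
LOI: 43.91·0.002000 + 17.38·0.2287 + 13.70·0.002000 + 3.598·0.3165 + 3.120·0.3521 + 2.091·0.001000 = 6.329 g
batch − LOI leaves glass = 83.80 − 6.329 = 77.47 g (equal to the oxide-mass sum)
wt % = oxide mass / glass mass × 100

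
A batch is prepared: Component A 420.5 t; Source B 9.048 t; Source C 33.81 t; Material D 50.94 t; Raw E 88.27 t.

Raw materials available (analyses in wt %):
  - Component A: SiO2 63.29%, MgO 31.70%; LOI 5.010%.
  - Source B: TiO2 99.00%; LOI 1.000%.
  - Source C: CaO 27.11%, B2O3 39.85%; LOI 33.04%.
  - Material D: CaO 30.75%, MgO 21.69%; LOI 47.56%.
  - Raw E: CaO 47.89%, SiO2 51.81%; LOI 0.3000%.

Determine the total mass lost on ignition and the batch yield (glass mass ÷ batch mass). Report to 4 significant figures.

Each numeric step runs at full float precision end to end. Rounding to four significant figures extends to every mid-chain value as printed. Each reported number is rounded exactly once — all derived quantities, which include ignition loss, yield, glass mass, the five compositions, the totals, are carried at exact precision, exactly as printed in the problem or answer text, using the weight values on 545.7 t of glass.
Loss on ignition, line by line:
  Component A: 420.5 × 0.05010 = 21.07 t
  Source B: 9.048 × 0.01000 = 0.09048 t
  Source C: 33.81 × 0.3304 = 11.17 t
  Material D: 50.94 × 0.4756 = 24.23 t
  Raw E: 88.27 × 0.003000 = 0.2648 t
Total LOI = 56.82 t
Glass = batch − LOI = 602.6 − 56.82 = 545.7 t

LOI loss = 56.82 t; glass = 545.7 t; yield = 90.57%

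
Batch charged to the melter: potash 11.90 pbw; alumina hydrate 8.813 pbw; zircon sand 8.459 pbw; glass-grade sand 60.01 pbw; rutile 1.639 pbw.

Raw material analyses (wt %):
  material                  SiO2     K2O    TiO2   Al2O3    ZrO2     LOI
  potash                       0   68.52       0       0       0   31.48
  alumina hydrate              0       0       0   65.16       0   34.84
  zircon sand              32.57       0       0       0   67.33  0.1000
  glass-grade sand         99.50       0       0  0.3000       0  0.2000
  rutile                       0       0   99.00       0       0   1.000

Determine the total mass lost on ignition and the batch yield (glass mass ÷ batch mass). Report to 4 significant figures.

Values along the way are shown rounded to four significant digits on the page; each numeric step maintains exact precision through the solve — a single rounding yields each reported figure. All derived quantities are computed at exact precision (glass mass, totals, yield, five oxide percentages, LOI) starting from the weights on 83.86 pbw of glass, as written in problem or answer.
LOI of each material in turn:
  potash: 11.90 × 0.3148 = 3.746 pbw
  alumina hydrate: 8.813 × 0.3484 = 3.070 pbw
  zircon sand: 8.459 × 0.001000 = 0.008459 pbw
  glass-grade sand: 60.01 × 0.002000 = 0.1200 pbw
  rutile: 1.639 × 0.01000 = 0.01639 pbw
Total LOI = 6.961 pbw
Glass = batch − LOI = 90.82 − 6.961 = 83.86 pbw

LOI loss = 6.961 pbw; glass = 83.86 pbw; yield = 92.33%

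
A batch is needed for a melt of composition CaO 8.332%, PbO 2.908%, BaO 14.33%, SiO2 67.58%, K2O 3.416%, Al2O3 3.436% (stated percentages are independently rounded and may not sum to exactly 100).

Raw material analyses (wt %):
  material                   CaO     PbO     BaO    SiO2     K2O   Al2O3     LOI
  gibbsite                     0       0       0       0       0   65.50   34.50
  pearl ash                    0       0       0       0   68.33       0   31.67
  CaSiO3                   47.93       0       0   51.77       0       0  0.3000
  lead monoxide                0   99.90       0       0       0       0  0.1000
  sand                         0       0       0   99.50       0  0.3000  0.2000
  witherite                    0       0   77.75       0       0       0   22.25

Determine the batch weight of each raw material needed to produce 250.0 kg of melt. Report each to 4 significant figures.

Batch per 250.0 kg melt:
  gibbsite: 12.44 kg
  pearl ash: 12.50 kg
  CaSiO3: 43.46 kg
  lead monoxide: 7.277 kg
  sand: 147.2 kg
  witherite: 46.08 kg
Total batch = 269.0 kg; LOI loss = 18.94 kg; yield = 92.96%

Intermediates are printed (rounded to 4 significant digits) alongside each step; full float precision is kept from start to finish — each reported number receives exactly one rounding — the derived quantities, which include six oxide percentages, ignition loss, the yield, net glass mass, the totals, are recomputed in exact precision, precisely as stated by problem or answer, from the weighed amounts at 250.0 kg of glass.
Oxide mass targets, per 250.0 kg melt:
  CaO: 8.332% × 250.0 = 20.83 kg
  PbO: 2.908% × 250.0 = 7.270 kg
  BaO: 14.33% × 250.0 = 35.83 kg
  SiO2: 67.58% × 250.0 = 169.0 kg
  K2O: 3.416% × 250.0 = 8.540 kg
  Al2O3: 3.436% × 250.0 = 8.590 kg
Oxide-by-oxide audit from the weights as reported, for the quoted basis mass (every target is met by its sum within answer rounding):
  CaO: 43.46·0.4793 = 20.83 kg (target 20.83 kg)
  PbO: 7.277·0.9990 = 7.270 kg (target 7.270 kg)
  BaO: 46.08·0.7775 = 35.83 kg (target 35.83 kg)
  SiO2: 43.46·0.5177 + 147.2·0.9950 = 169.0 kg (target 169.0 kg)
  K2O: 12.50·0.6833 = 8.541 kg (target 8.540 kg)
  Al2O3: 12.44·0.6550 + 147.2·0.003000 = 8.590 kg (target 8.590 kg)
Auditing the glass mass value: the batch minus its LOI: 250.0 kg (summing oxide targets gives 250.0 kg; versus the stated basis of 250.0 kg — a pure rounding effect).
Batch total: Σ batch = 269.0 kg; LOI loss = Σ batch·LOI = 18.94 kg; as yield: glass ÷ batch → 92.96%.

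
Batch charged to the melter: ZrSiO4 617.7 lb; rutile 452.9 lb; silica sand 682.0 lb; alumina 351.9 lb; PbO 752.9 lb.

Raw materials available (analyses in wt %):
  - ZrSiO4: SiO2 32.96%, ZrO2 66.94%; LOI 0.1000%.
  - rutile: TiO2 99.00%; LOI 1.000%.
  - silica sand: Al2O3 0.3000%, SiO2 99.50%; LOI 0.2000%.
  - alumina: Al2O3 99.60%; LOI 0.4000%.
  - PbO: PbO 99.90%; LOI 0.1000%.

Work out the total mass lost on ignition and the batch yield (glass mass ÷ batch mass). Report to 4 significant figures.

Working values are printed (rounded to four significant digits) as written. The working math keeps full precision in all steps; each reported result receives exactly one rounding; all derived quantities (glass mass, yield, the totals, five oxide percentages, LOI) are rebuilt from the weighed amounts on 2849 lb of glass in full float precision as they appear in question or answer.
Each material's LOI contribution:
  ZrSiO4: 617.7 × 0.001000 = 0.6177 lb
  rutile: 452.9 × 0.01000 = 4.529 lb
  silica sand: 682.0 × 0.002000 = 1.364 lb
  alumina: 351.9 × 0.004000 = 1.408 lb
  PbO: 752.9 × 0.001000 = 0.7529 lb
Total LOI = 8.671 lb
Glass = batch − LOI = 2857 − 8.671 = 2849 lb

LOI loss = 8.671 lb; glass = 2849 lb; yield = 99.70%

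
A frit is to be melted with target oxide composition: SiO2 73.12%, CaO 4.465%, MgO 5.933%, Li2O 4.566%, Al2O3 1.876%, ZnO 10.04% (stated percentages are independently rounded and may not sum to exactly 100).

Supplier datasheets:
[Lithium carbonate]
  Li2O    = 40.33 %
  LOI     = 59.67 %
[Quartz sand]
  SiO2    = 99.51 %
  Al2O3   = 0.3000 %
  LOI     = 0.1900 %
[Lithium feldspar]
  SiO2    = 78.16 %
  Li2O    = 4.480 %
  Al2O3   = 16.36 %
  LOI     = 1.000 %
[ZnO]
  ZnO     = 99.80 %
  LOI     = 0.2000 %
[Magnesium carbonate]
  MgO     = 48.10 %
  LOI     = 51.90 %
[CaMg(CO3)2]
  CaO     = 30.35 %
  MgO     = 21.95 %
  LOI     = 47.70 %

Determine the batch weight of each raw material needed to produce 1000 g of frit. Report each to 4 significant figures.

Intermediates are printed (rounded to 4 significant digits) when written out. Full precision is maintained from first step to last. Every reported figure carries a single rounding — all derived quantities are re-derived in exact precision (totals, net glass mass, the yield, LOI, the six compositions) starting from the weights on 1000 g of glass precisely as stated by the question or the answer.
The oxide mass targets at 1000 g frit:
  SiO2: 73.12% × 1000 = 731.2 g
  CaO: 4.465% × 1000 = 44.65 g
  MgO: 5.933% × 1000 = 59.33 g
  Li2O: 4.566% × 1000 = 45.66 g
  Al2O3: 1.876% × 1000 = 18.76 g
  ZnO: 10.04% × 1000 = 100.4 g
Mass-balance tally per oxide per the reported batch figures, for the quoted basis mass (sum by sum, the targets are met exact up to rounding of places):
  SiO2: 654.2·0.9951 + 102.7·0.7816 = 731.3 g (target 731.2 g)
  CaO: 147.1·0.3035 = 44.64 g (target 44.65 g)
  MgO: 56.21·0.4810 + 147.1·0.2195 = 59.33 g (target 59.33 g)
  Li2O: 101.8·0.4033 + 102.7·0.04480 = 45.66 g (target 45.66 g)
  Al2O3: 654.2·0.003000 + 102.7·0.1636 = 18.76 g (target 18.76 g)
  ZnO: 100.6·0.9980 = 100.4 g (target 100.4 g)
The glass-mass cross-check: total charge less LOI = 1000 g (per-oxide target masses sum to 1000 g; basis as stated: 1000 g — any gap is answer rounding).
Summing the batch: Σ batch = 1163 g; ignition loss, Σ(batch × LOI) = 162.6 g; yield, glass over the total, = 86.02%.

Batch per 1000 g frit:
  Lithium carbonate: 101.8 g
  Quartz sand: 654.2 g
  Lithium feldspar: 102.7 g
  ZnO: 100.6 g
  Magnesium carbonate: 56.21 g
  CaMg(CO3)2: 147.1 g
Total batch = 1163 g; LOI loss = 162.6 g; yield = 86.02%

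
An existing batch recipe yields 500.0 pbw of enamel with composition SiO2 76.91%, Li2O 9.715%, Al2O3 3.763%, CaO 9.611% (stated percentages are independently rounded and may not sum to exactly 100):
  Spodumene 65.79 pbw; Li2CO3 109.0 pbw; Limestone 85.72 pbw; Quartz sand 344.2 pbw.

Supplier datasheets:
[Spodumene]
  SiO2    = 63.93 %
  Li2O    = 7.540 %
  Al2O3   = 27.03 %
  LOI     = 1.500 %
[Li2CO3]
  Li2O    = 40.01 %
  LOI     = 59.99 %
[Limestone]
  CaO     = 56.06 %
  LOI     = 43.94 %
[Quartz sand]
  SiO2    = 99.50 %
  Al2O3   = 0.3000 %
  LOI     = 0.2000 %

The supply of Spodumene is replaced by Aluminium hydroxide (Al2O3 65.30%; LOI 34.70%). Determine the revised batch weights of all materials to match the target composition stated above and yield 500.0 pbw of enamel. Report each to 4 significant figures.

Revised batch per 500.0 pbw enamel:
  Aluminium hydroxide: 27.04 pbw
  Li2CO3: 121.4 pbw
  Limestone: 85.72 pbw
  Quartz sand: 386.5 pbw
Total batch = 620.7 pbw; LOI loss = 120.6 pbw

Each numeric step holds full float precision from first step to last. Rounding to four significant figures governs each working value as displayed; every reported result is rounded just once — derived quantities are re-derived starting from the weights on 500.0 pbw of glass at full precision (net glass mass, four oxide percentages, ignition loss, the yield, the totals) as written in either problem or answer.
Oxide mass targets, per 500.0 pbw enamel:
  SiO2: 76.91% × 500.0 = 384.6 pbw
  Li2O: 9.715% × 500.0 = 48.58 pbw
  Al2O3: 3.763% × 500.0 = 18.82 pbw
  CaO: 9.611% × 500.0 = 48.06 pbw
A balance pass over the oxides, applying the batch weights above, on the stated basis (target by target, the sums agree modulo rounding of the values):
  SiO2: 386.5·0.9950 = 384.6 pbw (target 384.6 pbw)
  Li2O: 121.4·0.4001 = 48.57 pbw (target 48.58 pbw)
  Al2O3: 27.04·0.6530 + 386.5·0.003000 = 18.82 pbw (target 18.82 pbw)
  CaO: 85.72·0.5606 = 48.05 pbw (target 48.06 pbw)
The glass-mass cross-check: batch Σ − ignition loss = 500.0 pbw (summing oxide targets gives 500.0 pbw; stated basis 500.0 pbw — rounding explains the deltas).
Whole-batch sum: Σ batch = 620.7 pbw; LOI removed, Σ of batch·LOI: 120.6 pbw; as yield: glass ÷ batch → 80.56%.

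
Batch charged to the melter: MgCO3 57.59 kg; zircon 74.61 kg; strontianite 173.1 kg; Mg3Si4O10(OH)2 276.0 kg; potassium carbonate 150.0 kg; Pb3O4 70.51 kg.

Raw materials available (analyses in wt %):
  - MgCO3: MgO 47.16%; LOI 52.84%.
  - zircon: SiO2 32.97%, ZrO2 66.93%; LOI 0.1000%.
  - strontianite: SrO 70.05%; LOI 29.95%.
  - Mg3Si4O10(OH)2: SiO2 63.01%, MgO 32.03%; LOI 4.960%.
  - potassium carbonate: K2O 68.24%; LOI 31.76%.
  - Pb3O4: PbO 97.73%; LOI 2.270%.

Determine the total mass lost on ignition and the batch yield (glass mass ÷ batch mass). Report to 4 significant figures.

LOI loss = 145.3 kg; glass = 656.5 kg; yield = 81.88%

Full float precision is held in every operation — intermediates are displayed (rounded to 4 significant digits) within the worked lines; a single rounding finalizes each reported figure — all derived quantities are recomputed at full precision (yield, net glass mass, the totals, LOI, six oxide percentages) starting from the weights at 656.5 kg of glass, exactly as shown in the problem or answer text.
Per-material ignition loss:
  MgCO3: 57.59 × 0.5284 = 30.43 kg
  zircon: 74.61 × 0.001000 = 0.07461 kg
  strontianite: 173.1 × 0.2995 = 51.84 kg
  Mg3Si4O10(OH)2: 276.0 × 0.04960 = 13.69 kg
  potassium carbonate: 150.0 × 0.3176 = 47.64 kg
  Pb3O4: 70.51 × 0.02270 = 1.601 kg
Total LOI = 145.3 kg
Glass = batch − LOI = 801.8 − 145.3 = 656.5 kg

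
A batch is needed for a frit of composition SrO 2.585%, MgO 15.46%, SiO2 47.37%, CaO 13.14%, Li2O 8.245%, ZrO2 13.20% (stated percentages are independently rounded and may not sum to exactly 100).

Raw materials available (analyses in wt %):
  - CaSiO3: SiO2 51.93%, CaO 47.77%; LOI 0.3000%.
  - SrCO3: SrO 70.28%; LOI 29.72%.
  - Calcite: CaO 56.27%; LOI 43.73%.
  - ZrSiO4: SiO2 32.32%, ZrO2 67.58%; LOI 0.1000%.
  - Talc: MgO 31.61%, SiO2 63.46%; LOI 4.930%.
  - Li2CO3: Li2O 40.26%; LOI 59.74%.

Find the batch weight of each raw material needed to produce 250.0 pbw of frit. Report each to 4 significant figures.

Working values are rounded to four significant digits as shown — each numeric step carries exact precision at every stage — exactly one rounding lands on every reported number — all derived quantities are carried in full float precision (glass mass, LOI, yield, the totals, the six compositions) from the batch weights per 250.0 pbw of glass, as they appear in the question or the answer.
Oxide mass targets, per 250.0 pbw frit:
  SrO: 2.585% × 250.0 = 6.462 pbw
  MgO: 15.46% × 250.0 = 38.65 pbw
  SiO2: 47.37% × 250.0 = 118.4 pbw
  CaO: 13.14% × 250.0 = 32.85 pbw
  Li2O: 8.245% × 250.0 = 20.61 pbw
  ZrO2: 13.20% × 250.0 = 33.00 pbw
A balance pass over the oxides, applying the batch weights above, per the basis as stated (every target is met by its sum given rounding of the digits):
  SrO: 9.195·0.7028 = 6.462 pbw (target 6.462 pbw)
  MgO: 122.3·0.3161 = 38.66 pbw (target 38.65 pbw)
  SiO2: 48.24·0.5193 + 48.83·0.3232 + 122.3·0.6346 = 118.4 pbw (target 118.4 pbw)
  CaO: 48.24·0.4777 + 17.43·0.5627 = 32.85 pbw (target 32.85 pbw)
  Li2O: 51.20·0.4026 = 20.61 pbw (target 20.61 pbw)
  ZrO2: 48.83·0.6758 = 33.00 pbw (target 33.00 pbw)
Glass mass check: total batch − LOI = 250.0 pbw (the targets, summed, come to 250.0 pbw; stated basis 250.0 pbw — rounding explains the deltas).
Batch total: Σ batch = 297.2 pbw; the LOI term Σ batch·LOI equals 47.16 pbw; yield: glass divided by total = 84.13%.

Batch per 250.0 pbw frit:
  CaSiO3: 48.24 pbw
  SrCO3: 9.195 pbw
  Calcite: 17.43 pbw
  ZrSiO4: 48.83 pbw
  Talc: 122.3 pbw
  Li2CO3: 51.20 pbw
Total batch = 297.2 pbw; LOI loss = 47.16 pbw; yield = 84.13%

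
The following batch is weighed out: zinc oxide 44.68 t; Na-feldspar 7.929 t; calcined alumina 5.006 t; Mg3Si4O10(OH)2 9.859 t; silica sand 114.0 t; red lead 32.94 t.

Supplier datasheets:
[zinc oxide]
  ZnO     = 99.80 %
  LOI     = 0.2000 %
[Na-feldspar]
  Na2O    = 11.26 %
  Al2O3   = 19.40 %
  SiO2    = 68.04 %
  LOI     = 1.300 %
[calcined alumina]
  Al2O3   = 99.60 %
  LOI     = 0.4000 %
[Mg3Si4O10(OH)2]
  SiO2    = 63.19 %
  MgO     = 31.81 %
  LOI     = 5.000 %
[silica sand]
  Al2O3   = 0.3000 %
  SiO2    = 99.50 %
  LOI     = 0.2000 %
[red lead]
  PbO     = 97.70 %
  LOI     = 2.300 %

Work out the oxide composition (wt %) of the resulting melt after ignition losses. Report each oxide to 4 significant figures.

Glass mass = 212.7 t (batch 214.4 − LOI 1.691).
Composition: Na2O 0.4197%, Al2O3 3.228%, SiO2 58.79%, ZnO 20.96%, PbO 15.13%, MgO 1.474%

Every computation runs at exact precision from start to finish; in-progress results are displayed rounded to 4 significant digits at each printed step — a single rounding yields every reported number — the derived quantities, including totals, six oxide percentages, the yield, net glass mass, LOI, are re-derived from the batch weights for 212.7 t of glass in exact precision as written in question or answer.
Oxide-by-oxide delivered mass:
  Na2O: 7.929·0.1126 = 0.8928 t
  Al2O3: 7.929·0.1940 + 5.006·0.9960 + 114.0·0.003000 = 6.866 t
  SiO2: 7.929·0.6804 + 9.859·0.6319 + 114.0·0.9950 = 125.1 t
  ZnO: 44.68·0.9980 = 44.59 t
  PbO: 32.94·0.9770 = 32.18 t
  MgO: 9.859·0.3181 = 3.136 t
LOI: 44.68·0.002000 + 7.929·0.01300 + 5.006·0.004000 + 9.859·0.05000 + 114.0·0.002000 + 32.94·0.02300 = 1.691 t
batch − LOI leaves glass = 214.4 − 1.691 = 212.7 t (matching Σ of the oxides)
wt %: oxide over glass, times 100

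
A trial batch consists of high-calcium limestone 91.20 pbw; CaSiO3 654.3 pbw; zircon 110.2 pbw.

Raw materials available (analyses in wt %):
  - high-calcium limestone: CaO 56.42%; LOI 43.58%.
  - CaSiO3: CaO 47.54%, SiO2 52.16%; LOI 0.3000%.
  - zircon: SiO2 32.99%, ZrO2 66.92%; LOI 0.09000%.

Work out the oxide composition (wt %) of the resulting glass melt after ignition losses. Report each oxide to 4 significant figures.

The whole derivation maintains exact precision end to end; in-progress results are shown rounded to 4 significant figures within the worked lines — each reported value is rounded exactly once; derived quantities are rebuilt in full float precision (the yield, LOI, glass mass, the three compositions, totals) from the batch weights on 813.9 pbw of glass, as they appear in problem or answer.
Mass of each oxide from the mix:
  CaO: 91.20·0.5642 + 654.3·0.4754 = 362.5 pbw
  SiO2: 654.3·0.5216 + 110.2·0.3299 = 377.6 pbw
  ZrO2: 110.2·0.6692 = 73.75 pbw
LOI: 91.20·0.4358 + 654.3·0.003000 + 110.2·9.000e-04 = 41.81 pbw
Net of LOI, the glass mass = 855.7 − 41.81 = 813.9 pbw (= Σ oxide masses)
percent share: oxide ÷ glass, ×100

Glass mass = 813.9 pbw (batch 855.7 − LOI 41.81).
Composition: CaO 44.54%, SiO2 46.40%, ZrO2 9.061%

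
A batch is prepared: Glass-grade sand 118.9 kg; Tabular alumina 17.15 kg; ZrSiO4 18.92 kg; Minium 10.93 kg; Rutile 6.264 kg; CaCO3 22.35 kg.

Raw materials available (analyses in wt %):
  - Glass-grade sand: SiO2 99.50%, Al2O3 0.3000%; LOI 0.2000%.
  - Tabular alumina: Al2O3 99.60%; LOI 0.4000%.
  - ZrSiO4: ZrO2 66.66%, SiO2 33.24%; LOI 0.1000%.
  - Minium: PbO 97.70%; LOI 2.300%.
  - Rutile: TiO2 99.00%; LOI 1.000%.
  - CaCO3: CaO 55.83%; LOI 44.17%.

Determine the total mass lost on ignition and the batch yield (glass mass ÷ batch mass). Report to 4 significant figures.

Rounding to four significant figures governs each in-between result as printed; exact precision is maintained at every stage; every reported result receives exactly one rounding — the derived quantities, which include yield, net glass mass, the totals, six oxide percentages, ignition loss, are rebuilt at full float precision, as given in the problem or the answer, starting from the weights per 184.0 kg of glass.
LOI of each material in turn:
  Glass-grade sand: 118.9 × 0.002000 = 0.2378 kg
  Tabular alumina: 17.15 × 0.004000 = 0.06860 kg
  ZrSiO4: 18.92 × 0.001000 = 0.01892 kg
  Minium: 10.93 × 0.02300 = 0.2514 kg
  Rutile: 6.264 × 0.01000 = 0.06264 kg
  CaCO3: 22.35 × 0.4417 = 9.872 kg
Total LOI = 10.51 kg
Glass = batch − LOI = 194.5 − 10.51 = 184.0 kg

LOI loss = 10.51 kg; glass = 184.0 kg; yield = 94.60%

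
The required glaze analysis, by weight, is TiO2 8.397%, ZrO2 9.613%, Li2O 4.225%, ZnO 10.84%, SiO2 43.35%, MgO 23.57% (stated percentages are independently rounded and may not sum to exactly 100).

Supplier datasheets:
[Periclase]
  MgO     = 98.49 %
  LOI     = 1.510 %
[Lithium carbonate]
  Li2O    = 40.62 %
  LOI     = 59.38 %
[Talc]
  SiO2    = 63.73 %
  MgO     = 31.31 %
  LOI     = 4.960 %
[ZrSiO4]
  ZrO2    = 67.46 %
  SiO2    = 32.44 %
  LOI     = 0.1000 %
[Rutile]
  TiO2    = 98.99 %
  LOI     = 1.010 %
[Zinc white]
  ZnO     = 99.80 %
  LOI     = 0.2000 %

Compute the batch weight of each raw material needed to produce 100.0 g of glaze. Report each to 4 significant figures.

The whole derivation holds full float precision through every step; mid-chain values are rounded to 4 significant figures when quoted; a single rounding completes each reported figure — the derived quantities (ignition loss, the six compositions, totals, the yield, glass mass) are computed in full float precision starting from the weights for 100.0 g of glass, precisely as stated by the question or the answer.
Target masses of each oxide per 100.0 g glaze:
  TiO2: 8.397% × 100.0 = 8.397 g
  ZrO2: 9.613% × 100.0 = 9.613 g
  Li2O: 4.225% × 100.0 = 4.225 g
  ZnO: 10.84% × 100.0 = 10.84 g
  SiO2: 43.35% × 100.0 = 43.35 g
  MgO: 23.57% × 100.0 = 23.57 g
Mass-balance tally per oxide working from each reported weight, per the basis as stated (sums match the target masses modulo rounding of the values):
  TiO2: 8.483·0.9899 = 8.397 g (target 8.397 g)
  ZrO2: 14.25·0.6746 = 9.613 g (target 9.613 g)
  Li2O: 10.40·0.4062 = 4.224 g (target 4.225 g)
  ZnO: 10.86·0.9980 = 10.84 g (target 10.84 g)
  SiO2: 60.77·0.6373 + 14.25·0.3244 = 43.35 g (target 43.35 g)
  MgO: 4.613·0.9849 + 60.77·0.3131 = 23.57 g (target 23.57 g)
Glass-mass sanity pass: Σ batch − LOI loss = 99.99 g (oxide target masses add up to 100.0 g; against the stated basis, 100.0 g — gaps are rounding artifacts).
Batch total: Σ batch = 109.4 g; loss to ignition Σ batch·LOI = 9.381 g; yield, glass over the total, = 91.42%.

Batch per 100.0 g glaze:
  Periclase: 4.613 g
  Lithium carbonate: 10.40 g
  Talc: 60.77 g
  ZrSiO4: 14.25 g
  Rutile: 8.483 g
  Zinc white: 10.86 g
Total batch = 109.4 g; LOI loss = 9.381 g; yield = 91.42%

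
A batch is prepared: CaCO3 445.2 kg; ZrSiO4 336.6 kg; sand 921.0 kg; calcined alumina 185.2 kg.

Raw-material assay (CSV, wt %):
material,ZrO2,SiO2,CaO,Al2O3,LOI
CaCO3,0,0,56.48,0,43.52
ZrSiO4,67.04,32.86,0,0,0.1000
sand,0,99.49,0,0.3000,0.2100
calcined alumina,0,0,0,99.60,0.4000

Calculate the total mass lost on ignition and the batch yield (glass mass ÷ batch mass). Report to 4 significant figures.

LOI loss = 196.8 kg; glass = 1691 kg; yield = 89.58%

All arithmetic holds exact precision at all times — working values are printed rounded off to 4 significant digits when written out. Exactly one rounding goes into each reported figure — all derived quantities are carried starting from the weights on 1691 kg of glass in full precision (totals, four oxide percentages, net glass mass, LOI, yield), precisely as stated by the problem or answer text.
Per-material ignition loss:
  CaCO3: 445.2 × 0.4352 = 193.8 kg
  ZrSiO4: 336.6 × 0.001000 = 0.3366 kg
  sand: 921.0 × 0.002100 = 1.934 kg
  calcined alumina: 185.2 × 0.004000 = 0.7408 kg
Total LOI = 196.8 kg
Glass = batch − LOI = 1888 − 196.8 = 1691 kg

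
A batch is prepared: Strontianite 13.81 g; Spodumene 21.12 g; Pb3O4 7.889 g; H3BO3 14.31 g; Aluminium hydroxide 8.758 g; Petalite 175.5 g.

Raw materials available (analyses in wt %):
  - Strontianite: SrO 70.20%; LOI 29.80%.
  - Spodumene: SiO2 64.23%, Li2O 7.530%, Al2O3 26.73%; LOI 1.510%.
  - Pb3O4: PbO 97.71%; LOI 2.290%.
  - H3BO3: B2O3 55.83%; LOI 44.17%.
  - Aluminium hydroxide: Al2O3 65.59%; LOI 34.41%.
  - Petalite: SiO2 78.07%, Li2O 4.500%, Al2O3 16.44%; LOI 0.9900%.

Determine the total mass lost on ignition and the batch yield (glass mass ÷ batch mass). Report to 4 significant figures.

LOI loss = 15.69 g; glass = 225.7 g; yield = 93.50%

In-progress results are rounded off to 4 significant digits when displayed — full precision is maintained through every step — each reported figure includes exactly one rounding. All derived quantities are rebuilt in full float precision (the totals, glass mass, six oxide percentages, ignition loss, yield) from the batch weights at 225.7 g of glass, as quoted within the problem or the answer.
Loss on ignition, line by line:
  Strontianite: 13.81 × 0.2980 = 4.115 g
  Spodumene: 21.12 × 0.01510 = 0.3189 g
  Pb3O4: 7.889 × 0.02290 = 0.1807 g
  H3BO3: 14.31 × 0.4417 = 6.321 g
  Aluminium hydroxide: 8.758 × 0.3441 = 3.014 g
  Petalite: 175.5 × 0.009900 = 1.737 g
Total LOI = 15.69 g
Glass = batch − LOI = 241.4 − 15.69 = 225.7 g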